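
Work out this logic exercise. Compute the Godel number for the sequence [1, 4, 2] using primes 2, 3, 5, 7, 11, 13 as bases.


Encode each element as an exponent of the corresponding prime:
  2^1 = 2
  3^4 = 81
  5^2 = 25
Product = 2 * 81 * 25 = 4050

4050


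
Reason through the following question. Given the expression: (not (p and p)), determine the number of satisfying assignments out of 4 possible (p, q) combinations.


Check all 4 assignments:
p=0, q=0: 1
p=0, q=1: 1
p=1, q=0: 0
p=1, q=1: 0
Count of True = 2

2


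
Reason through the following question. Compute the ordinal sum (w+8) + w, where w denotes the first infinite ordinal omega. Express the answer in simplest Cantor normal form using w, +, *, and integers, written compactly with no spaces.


Compute (w+8) + w.
Ordinal + is associative but NOT commutative; for finite n>0, n + w = w but w + n stays w+n.
(w+8) + w = w + (8+w) = w + w = w*2 (the finite tail 8 is absorbed by the right w).
Result = w*2

w*2


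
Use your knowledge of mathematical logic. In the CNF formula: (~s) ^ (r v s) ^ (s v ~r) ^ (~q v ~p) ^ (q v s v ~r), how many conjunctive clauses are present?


A CNF formula is a conjunction of clauses.
Clauses are separated by ^.
Counting the conjuncts: 5 clauses.

5


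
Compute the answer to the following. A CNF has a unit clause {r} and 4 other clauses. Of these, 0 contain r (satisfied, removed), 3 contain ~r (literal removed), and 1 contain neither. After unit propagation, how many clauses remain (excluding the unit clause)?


Satisfied (removed): 0
Shortened (remain): 3
Unchanged (remain): 1
Remaining = 3 + 1 = 4

4


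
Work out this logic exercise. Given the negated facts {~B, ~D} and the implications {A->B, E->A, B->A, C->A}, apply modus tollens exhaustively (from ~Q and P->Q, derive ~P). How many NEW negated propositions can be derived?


Initial negated facts: {~B, ~D}
Apply modus tollens to closure:
  ~B and A->B  =>  ~A
  ~A and E->A  =>  ~E
  ~A and C->A  =>  ~C
Final negated: {~A, ~B, ~C, ~D, ~E}
New negations: {~A, ~C, ~E}
Count = 3

3


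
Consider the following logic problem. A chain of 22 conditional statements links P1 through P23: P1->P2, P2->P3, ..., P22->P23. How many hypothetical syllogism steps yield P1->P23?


With 22 implications in a chain connecting 23 propositions:
P1->P2, P2->P3, ..., P22->P23
Steps needed = (number of implications) - 1 = 22 - 1 = 21

21


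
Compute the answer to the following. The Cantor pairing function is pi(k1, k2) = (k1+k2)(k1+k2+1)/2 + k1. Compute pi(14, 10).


k1 + k2 = 24
(k1+k2)(k1+k2+1)/2 = 24 * 25 / 2 = 300
pi = 300 + 14 = 314

314


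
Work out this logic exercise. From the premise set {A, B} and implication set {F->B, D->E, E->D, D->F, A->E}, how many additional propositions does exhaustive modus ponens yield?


Initial facts: {A, B}
Apply modus ponens to closure:
  A and A->E  =>  E
  E and E->D  =>  D
  D and D->F  =>  F
Final known: {A, B, D, E, F}
New propositions: {D, E, F}
Count = 3

3


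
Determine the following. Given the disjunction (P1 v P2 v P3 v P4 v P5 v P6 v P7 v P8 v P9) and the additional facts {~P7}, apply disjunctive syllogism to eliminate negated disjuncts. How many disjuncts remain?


Original disjuncts (9): P1, P2, P3, P4, P5, P6, P7, P8, P9
Negated (eliminate): ~P7
Remaining disjuncts: P1, P2, P3, P4, P5, P6, P8, P9
Count = 9 - 1 = 8

8


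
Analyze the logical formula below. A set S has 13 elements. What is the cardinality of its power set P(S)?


The power set of a set with n elements has 2^n elements.
|P(S)| = 2^13 = 8192

8192


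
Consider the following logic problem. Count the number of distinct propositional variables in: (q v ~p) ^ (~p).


Identify each variable that appears in the formula.
Variables found: p, q
Count = 2

2


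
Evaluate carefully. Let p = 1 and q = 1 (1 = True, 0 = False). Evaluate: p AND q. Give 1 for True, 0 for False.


p = 1, q = 1
Operation: p AND q
Evaluate: 1 AND 1 = 1

1


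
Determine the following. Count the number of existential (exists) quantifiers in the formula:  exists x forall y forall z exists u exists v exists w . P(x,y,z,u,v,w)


Quantifier prefix: exists x forall y forall z exists u exists v exists w
Mark each quantifier type:
  E U U E E E
Universal count = 2, Existential count = 4
Asked for existential (exists) quantifiers: 4

4


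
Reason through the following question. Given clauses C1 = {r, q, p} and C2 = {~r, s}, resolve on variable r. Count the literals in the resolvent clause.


Remove r from C1 and ~r from C2.
C1 remainder: {q, p}
C2 remainder: {s}
Union (resolvent): {p, q, s}
Resolvent has 3 literal(s).

3


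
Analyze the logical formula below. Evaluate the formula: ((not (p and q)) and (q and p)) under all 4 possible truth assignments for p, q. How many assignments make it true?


Check all 4 assignments:
p=0, q=0: 0
p=0, q=1: 0
p=1, q=0: 0
p=1, q=1: 0
Count of True = 0

0


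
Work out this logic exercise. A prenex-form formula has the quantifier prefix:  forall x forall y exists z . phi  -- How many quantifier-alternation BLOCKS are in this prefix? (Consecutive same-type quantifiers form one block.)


Quantifier-type sequence: A A E  (A=forall, E=exists)
Group into maximal same-type runs:
  Ax2 | Ex1
Number of blocks = 2

2


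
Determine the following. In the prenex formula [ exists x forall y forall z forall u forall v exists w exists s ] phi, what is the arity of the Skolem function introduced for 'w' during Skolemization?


Quantifier prefix: exists x forall y forall z forall u forall v exists w exists s
'w' is existentially quantified at position 6.
Universal variables preceding it: y, z, u, v
Skolem function arity = 4

4


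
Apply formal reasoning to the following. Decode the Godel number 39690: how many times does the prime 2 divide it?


Factorize 39690 by dividing by 2 repeatedly.
Division steps: 2 divides 39690 exactly 1 time(s).
Exponent of 2 = 1

1


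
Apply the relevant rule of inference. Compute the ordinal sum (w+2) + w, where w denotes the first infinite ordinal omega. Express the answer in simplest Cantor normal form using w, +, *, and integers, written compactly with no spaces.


Compute (w+2) + w.
Ordinal + is associative but NOT commutative; for finite n>0, n + w = w but w + n stays w+n.
(w+2) + w = w + (2+w) = w + w = w*2 (the finite tail 2 is absorbed by the right w).
Result = w*2

w*2


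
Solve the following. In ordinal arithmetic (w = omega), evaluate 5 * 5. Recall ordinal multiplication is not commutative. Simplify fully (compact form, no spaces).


Compute 5 * 5.
Ordinal * is associative and left-distributive over +, but NOT commutative; for finite n>1, n*w = w but w*n stays w*n.
Both finite; ordinal * agrees with natural *: 5 * 5 = 25.
Result = 25

25


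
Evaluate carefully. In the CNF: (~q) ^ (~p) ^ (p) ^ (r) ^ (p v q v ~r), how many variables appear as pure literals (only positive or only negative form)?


Check each variable for pure literal status:
p: mixed (not pure)
q: mixed (not pure)
r: mixed (not pure)
Pure literal count = 0

0


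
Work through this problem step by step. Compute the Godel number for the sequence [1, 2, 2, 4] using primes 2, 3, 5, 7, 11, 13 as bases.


Encode each element as an exponent of the corresponding prime:
  2^1 = 2
  3^2 = 9
  5^2 = 25
  7^4 = 2401
Product = 2 * 9 * 25 * 2401 = 1080450

1080450


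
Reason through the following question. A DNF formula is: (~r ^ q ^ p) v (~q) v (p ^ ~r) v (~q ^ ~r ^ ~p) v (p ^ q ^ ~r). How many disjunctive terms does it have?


A DNF formula is a disjunction of terms (conjunctions).
Terms are separated by v.
Counting the disjuncts: 5 terms.

5


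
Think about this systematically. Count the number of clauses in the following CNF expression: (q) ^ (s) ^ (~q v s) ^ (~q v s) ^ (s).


A CNF formula is a conjunction of clauses.
Clauses are separated by ^.
Counting the conjuncts: 5 clauses.

5


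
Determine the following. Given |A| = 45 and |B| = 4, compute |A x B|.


The Cartesian product A x B contains all ordered pairs (a, b).
|A x B| = |A| * |B| = 45 * 4 = 180

180


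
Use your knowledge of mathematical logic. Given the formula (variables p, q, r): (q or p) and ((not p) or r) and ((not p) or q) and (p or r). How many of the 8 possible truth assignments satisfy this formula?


Evaluate all 8 assignments for p, q, r:
p=0, q=0, r=0: 0
p=0, q=0, r=1: 0
p=0, q=1, r=0: 0
p=0, q=1, r=1: 1
p=1, q=0, r=0: 0
p=1, q=0, r=1: 0
p=1, q=1, r=0: 0
p=1, q=1, r=1: 1
Satisfying count = 2

2


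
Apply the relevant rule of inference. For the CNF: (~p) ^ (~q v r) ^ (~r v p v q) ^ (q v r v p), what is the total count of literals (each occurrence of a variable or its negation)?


Counting literals in each clause:
Clause 1: 1 literal(s)
Clause 2: 2 literal(s)
Clause 3: 3 literal(s)
Clause 4: 3 literal(s)
Total = 9

9


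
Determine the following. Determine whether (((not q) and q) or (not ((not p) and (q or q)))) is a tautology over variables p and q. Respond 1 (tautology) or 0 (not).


Check all 4 assignments:
p=0, q=0: 1
p=0, q=1: 0
p=1, q=0: 1
p=1, q=1: 1
Satisfying count = 3/4.
Tautology iff count = 4: no.

0


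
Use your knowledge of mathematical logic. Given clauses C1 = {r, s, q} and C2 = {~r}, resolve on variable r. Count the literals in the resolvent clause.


Remove r from C1 and ~r from C2.
C1 remainder: {s, q}
C2 remainder: {}
Union (resolvent): {q, s}
Resolvent has 2 literal(s).

2


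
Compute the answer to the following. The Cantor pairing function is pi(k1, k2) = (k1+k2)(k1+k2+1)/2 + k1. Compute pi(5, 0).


k1 + k2 = 5
(k1+k2)(k1+k2+1)/2 = 5 * 6 / 2 = 15
pi = 15 + 5 = 20

20


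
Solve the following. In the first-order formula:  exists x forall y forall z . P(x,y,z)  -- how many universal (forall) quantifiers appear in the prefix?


Quantifier prefix: exists x forall y forall z
Mark each quantifier type:
  E U U
Universal count = 2, Existential count = 1
Asked for universal (forall) quantifiers: 2

2


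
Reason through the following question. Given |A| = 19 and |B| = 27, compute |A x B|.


The Cartesian product A x B contains all ordered pairs (a, b).
|A x B| = |A| * |B| = 19 * 27 = 513

513


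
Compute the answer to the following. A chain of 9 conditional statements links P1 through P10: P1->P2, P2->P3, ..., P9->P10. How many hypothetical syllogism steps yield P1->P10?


With 9 implications in a chain connecting 10 propositions:
P1->P2, P2->P3, ..., P9->P10
Steps needed = (number of implications) - 1 = 9 - 1 = 8

8


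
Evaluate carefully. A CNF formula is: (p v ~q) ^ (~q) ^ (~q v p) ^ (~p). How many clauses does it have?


A CNF formula is a conjunction of clauses.
Clauses are separated by ^.
Counting the conjuncts: 4 clauses.

4


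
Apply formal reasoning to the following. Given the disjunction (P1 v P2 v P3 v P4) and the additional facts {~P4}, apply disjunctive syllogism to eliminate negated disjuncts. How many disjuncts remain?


Original disjuncts (4): P1, P2, P3, P4
Negated (eliminate): ~P4
Remaining disjuncts: P1, P2, P3
Count = 4 - 1 = 3

3


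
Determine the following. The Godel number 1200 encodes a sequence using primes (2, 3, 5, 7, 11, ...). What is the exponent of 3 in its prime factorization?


Factorize 1200 by dividing by 3 repeatedly.
Division steps: 3 divides 1200 exactly 1 time(s).
Exponent of 3 = 1

1


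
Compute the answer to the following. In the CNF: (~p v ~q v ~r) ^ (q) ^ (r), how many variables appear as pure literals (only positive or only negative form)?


Check each variable for pure literal status:
p: pure negative
q: mixed (not pure)
r: mixed (not pure)
Pure literal count = 1

1


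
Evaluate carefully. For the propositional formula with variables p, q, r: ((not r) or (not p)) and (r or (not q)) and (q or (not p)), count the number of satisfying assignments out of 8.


Evaluate all 8 assignments for p, q, r:
p=0, q=0, r=0: 1
p=0, q=0, r=1: 1
p=0, q=1, r=0: 0
p=0, q=1, r=1: 1
p=1, q=0, r=0: 0
p=1, q=0, r=1: 0
p=1, q=1, r=0: 0
p=1, q=1, r=1: 0
Satisfying count = 3

3


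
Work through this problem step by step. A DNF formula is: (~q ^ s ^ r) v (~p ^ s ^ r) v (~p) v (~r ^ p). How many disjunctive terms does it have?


A DNF formula is a disjunction of terms (conjunctions).
Terms are separated by v.
Counting the disjuncts: 4 terms.

4


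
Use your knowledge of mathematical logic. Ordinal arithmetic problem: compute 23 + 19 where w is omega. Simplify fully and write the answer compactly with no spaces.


Compute 23 + 19.
Ordinal + is associative but NOT commutative; for finite n>0, n + w = w but w + n stays w+n.
Both operands finite; ordinal + agrees with natural +: 23 + 19 = 42.
Result = 42

42


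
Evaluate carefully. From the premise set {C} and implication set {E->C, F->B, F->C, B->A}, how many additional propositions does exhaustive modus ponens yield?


Initial facts: {C}
Apply modus ponens to closure:
  (no implication fires)
Final known: {C}
New propositions: {(none)}
Count = 0

0


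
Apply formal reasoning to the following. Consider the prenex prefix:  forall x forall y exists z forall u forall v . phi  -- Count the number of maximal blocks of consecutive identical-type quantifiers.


Quantifier-type sequence: A A E A A  (A=forall, E=exists)
Group into maximal same-type runs:
  Ax2 | Ex1 | Ax2
Number of blocks = 3

3


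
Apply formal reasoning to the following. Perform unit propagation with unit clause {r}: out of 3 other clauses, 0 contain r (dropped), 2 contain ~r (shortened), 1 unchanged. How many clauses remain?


Satisfied (removed): 0
Shortened (remain): 2
Unchanged (remain): 1
Remaining = 2 + 1 = 3

3


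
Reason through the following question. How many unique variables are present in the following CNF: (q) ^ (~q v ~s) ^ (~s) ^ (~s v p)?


Identify each variable that appears in the formula.
Variables found: p, q, s
Count = 3

3


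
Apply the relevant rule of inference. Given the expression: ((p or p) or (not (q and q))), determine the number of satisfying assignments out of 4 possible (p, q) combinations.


Check all 4 assignments:
p=0, q=0: 1
p=0, q=1: 0
p=1, q=0: 1
p=1, q=1: 1
Count of True = 3

3


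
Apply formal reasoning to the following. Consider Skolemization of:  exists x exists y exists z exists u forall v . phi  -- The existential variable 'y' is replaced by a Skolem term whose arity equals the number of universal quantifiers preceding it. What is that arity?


Quantifier prefix: exists x exists y exists z exists u forall v
'y' is existentially quantified at position 2.
No universal quantifiers precede it.
Skolem function arity = 0 (a Skolem constant)

0


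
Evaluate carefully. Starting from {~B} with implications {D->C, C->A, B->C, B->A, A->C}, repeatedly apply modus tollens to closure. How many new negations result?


Initial negated facts: {~B}
Apply modus tollens to closure:
  (no implication fires)
Final negated: {~B}
New negations: {(none)}
Count = 0

0


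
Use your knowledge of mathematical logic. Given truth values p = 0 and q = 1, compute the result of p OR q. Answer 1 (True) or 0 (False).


p = 0, q = 1
Operation: p OR q
Evaluate: 0 OR 1 = 1

1


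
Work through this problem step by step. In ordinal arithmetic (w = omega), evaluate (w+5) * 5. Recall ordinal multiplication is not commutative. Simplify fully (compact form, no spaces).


Compute (w+5) * 5.
Ordinal * is associative and left-distributive over +, but NOT commutative; for finite n>1, n*w = w but w*n stays w*n.
(w+5) * 5 = (w+5) repeated 5 times. Each intermediate +5 is absorbed by the following w; only the last survives: w*5+5.
Result = w*5+5

w*5+5


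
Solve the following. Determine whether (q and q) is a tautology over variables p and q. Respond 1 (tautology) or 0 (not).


Check all 4 assignments:
p=0, q=0: 0
p=0, q=1: 1
p=1, q=0: 0
p=1, q=1: 1
Satisfying count = 2/4.
Tautology iff count = 4: no.

0


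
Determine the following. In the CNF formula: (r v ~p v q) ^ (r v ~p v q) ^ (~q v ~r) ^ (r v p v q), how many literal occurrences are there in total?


Counting literals in each clause:
Clause 1: 3 literal(s)
Clause 2: 3 literal(s)
Clause 3: 2 literal(s)
Clause 4: 3 literal(s)
Total = 11

11


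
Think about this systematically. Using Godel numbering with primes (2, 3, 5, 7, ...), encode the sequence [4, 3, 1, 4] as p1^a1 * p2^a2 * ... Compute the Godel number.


Encode each element as an exponent of the corresponding prime:
  2^4 = 16
  3^3 = 27
  5^1 = 5
  7^4 = 2401
Product = 16 * 27 * 5 * 2401 = 5186160

5186160


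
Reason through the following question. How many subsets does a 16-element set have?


The power set of a set with n elements has 2^n elements.
|P(S)| = 2^16 = 65536

65536


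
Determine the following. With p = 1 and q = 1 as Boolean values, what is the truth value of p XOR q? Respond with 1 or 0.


p = 1, q = 1
Operation: p XOR q
Evaluate: 1 XOR 1 = 0

0


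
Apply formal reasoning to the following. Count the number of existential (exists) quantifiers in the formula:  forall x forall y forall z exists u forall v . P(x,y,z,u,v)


Quantifier prefix: forall x forall y forall z exists u forall v
Mark each quantifier type:
  U U U E U
Universal count = 4, Existential count = 1
Asked for existential (exists) quantifiers: 1

1


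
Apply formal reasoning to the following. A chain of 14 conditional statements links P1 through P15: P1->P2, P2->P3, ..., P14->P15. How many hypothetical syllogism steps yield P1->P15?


With 14 implications in a chain connecting 15 propositions:
P1->P2, P2->P3, ..., P14->P15
Steps needed = (number of implications) - 1 = 14 - 1 = 13

13


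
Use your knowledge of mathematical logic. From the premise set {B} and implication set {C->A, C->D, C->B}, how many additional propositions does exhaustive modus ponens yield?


Initial facts: {B}
Apply modus ponens to closure:
  (no implication fires)
Final known: {B}
New propositions: {(none)}
Count = 0

0


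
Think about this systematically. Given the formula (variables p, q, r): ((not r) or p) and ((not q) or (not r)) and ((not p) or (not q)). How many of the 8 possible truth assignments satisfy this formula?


Evaluate all 8 assignments for p, q, r:
p=0, q=0, r=0: 1
p=0, q=0, r=1: 0
p=0, q=1, r=0: 1
p=0, q=1, r=1: 0
p=1, q=0, r=0: 1
p=1, q=0, r=1: 1
p=1, q=1, r=0: 0
p=1, q=1, r=1: 0
Satisfying count = 4

4


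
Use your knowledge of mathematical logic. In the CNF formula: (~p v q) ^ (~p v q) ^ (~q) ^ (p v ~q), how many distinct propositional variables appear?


Identify each variable that appears in the formula.
Variables found: p, q
Count = 2

2


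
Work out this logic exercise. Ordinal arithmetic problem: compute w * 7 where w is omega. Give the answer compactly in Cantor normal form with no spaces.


Compute w * 7.
Ordinal * is associative and left-distributive over +, but NOT commutative; for finite n>1, n*w = w but w*n stays w*n.
w * 7 means 7 copies of w concatenated: w*7.
Result = w*7

w*7


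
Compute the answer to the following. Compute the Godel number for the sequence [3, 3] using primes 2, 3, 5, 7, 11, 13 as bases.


Encode each element as an exponent of the corresponding prime:
  2^3 = 8
  3^3 = 27
Product = 8 * 27 = 216

216


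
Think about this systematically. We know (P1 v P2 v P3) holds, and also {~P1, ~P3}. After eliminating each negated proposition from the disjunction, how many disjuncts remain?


Original disjuncts (3): P1, P2, P3
Negated (eliminate): ~P1, ~P3
Remaining disjuncts: P2
Count = 3 - 2 = 1

1


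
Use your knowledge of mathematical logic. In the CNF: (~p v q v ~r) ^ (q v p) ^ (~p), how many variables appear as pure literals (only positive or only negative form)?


Check each variable for pure literal status:
p: mixed (not pure)
q: pure positive
r: pure negative
Pure literal count = 2

2


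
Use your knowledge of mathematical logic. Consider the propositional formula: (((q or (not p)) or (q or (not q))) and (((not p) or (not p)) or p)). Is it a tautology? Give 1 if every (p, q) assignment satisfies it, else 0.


Check all 4 assignments:
p=0, q=0: 1
p=0, q=1: 1
p=1, q=0: 1
p=1, q=1: 1
Satisfying count = 4/4.
Tautology iff count = 4: yes.

1


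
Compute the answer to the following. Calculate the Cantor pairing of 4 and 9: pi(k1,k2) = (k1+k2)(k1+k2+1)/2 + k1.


k1 + k2 = 13
(k1+k2)(k1+k2+1)/2 = 13 * 14 / 2 = 91
pi = 91 + 4 = 95

95


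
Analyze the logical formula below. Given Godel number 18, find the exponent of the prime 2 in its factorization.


Factorize 18 by dividing by 2 repeatedly.
Division steps: 2 divides 18 exactly 1 time(s).
Exponent of 2 = 1

1


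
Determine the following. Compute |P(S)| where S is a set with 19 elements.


The power set of a set with n elements has 2^n elements.
|P(S)| = 2^19 = 524288

524288


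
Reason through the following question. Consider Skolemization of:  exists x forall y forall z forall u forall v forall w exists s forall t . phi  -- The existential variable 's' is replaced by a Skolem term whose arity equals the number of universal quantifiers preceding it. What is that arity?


Quantifier prefix: exists x forall y forall z forall u forall v forall w exists s forall t
's' is existentially quantified at position 7.
Universal variables preceding it: y, z, u, v, w
Skolem function arity = 5

5


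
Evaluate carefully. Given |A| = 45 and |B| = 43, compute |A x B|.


The Cartesian product A x B contains all ordered pairs (a, b).
|A x B| = |A| * |B| = 45 * 43 = 1935

1935


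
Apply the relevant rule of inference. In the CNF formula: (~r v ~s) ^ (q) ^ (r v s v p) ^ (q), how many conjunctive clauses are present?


A CNF formula is a conjunction of clauses.
Clauses are separated by ^.
Counting the conjuncts: 4 clauses.

4


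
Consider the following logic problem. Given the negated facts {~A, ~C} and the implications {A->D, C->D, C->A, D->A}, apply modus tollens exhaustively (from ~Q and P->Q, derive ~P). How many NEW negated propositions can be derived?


Initial negated facts: {~A, ~C}
Apply modus tollens to closure:
  ~A and D->A  =>  ~D
Final negated: {~A, ~C, ~D}
New negations: {~D}
Count = 1

1


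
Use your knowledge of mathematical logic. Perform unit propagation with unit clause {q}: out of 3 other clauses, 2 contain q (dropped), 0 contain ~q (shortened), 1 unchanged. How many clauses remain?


Satisfied (removed): 2
Shortened (remain): 0
Unchanged (remain): 1
Remaining = 0 + 1 = 1

1


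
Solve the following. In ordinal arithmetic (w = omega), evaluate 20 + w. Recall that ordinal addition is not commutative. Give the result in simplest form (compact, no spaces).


Compute 20 + w.
Ordinal + is associative but NOT commutative; for finite n>0, n + w = w but w + n stays w+n.
Any finite left addend is absorbed by w on the right: 20 + w = w.
Result = w

w


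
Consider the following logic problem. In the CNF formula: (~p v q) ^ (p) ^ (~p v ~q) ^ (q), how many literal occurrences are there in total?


Counting literals in each clause:
Clause 1: 2 literal(s)
Clause 2: 1 literal(s)
Clause 3: 2 literal(s)
Clause 4: 1 literal(s)
Total = 6

6


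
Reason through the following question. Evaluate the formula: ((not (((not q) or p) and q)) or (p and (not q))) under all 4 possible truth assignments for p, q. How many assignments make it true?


Check all 4 assignments:
p=0, q=0: 1
p=0, q=1: 1
p=1, q=0: 1
p=1, q=1: 0
Count of True = 3

3


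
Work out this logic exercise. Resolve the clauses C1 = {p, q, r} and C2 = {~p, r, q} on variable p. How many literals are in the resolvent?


Remove p from C1 and ~p from C2.
C1 remainder: {q, r}
C2 remainder: {r, q}
Union (resolvent): {q, r}
Resolvent has 2 literal(s).

2


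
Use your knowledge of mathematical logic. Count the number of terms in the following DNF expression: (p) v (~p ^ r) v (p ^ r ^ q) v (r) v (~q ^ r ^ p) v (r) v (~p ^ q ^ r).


A DNF formula is a disjunction of terms (conjunctions).
Terms are separated by v.
Counting the disjuncts: 7 terms.

7


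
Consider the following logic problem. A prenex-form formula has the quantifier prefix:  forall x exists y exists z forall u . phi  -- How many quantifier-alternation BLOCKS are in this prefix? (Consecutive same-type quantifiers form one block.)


Quantifier-type sequence: A E E A  (A=forall, E=exists)
Group into maximal same-type runs:
  Ax1 | Ex2 | Ax1
Number of blocks = 3

3


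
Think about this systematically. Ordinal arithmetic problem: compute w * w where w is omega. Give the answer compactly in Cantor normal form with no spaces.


Compute w * w.
Ordinal * is associative and left-distributive over +, but NOT commutative; for finite n>1, n*w = w but w*n stays w*n.
w * w = w^2 by definition.
Result = w^2

w^2


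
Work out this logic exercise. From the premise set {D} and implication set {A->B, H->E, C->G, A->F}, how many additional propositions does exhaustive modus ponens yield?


Initial facts: {D}
Apply modus ponens to closure:
  (no implication fires)
Final known: {D}
New propositions: {(none)}
Count = 0

0


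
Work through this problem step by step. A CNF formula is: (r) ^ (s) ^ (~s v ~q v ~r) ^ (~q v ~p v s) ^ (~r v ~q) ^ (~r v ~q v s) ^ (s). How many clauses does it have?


A CNF formula is a conjunction of clauses.
Clauses are separated by ^.
Counting the conjuncts: 7 clauses.

7


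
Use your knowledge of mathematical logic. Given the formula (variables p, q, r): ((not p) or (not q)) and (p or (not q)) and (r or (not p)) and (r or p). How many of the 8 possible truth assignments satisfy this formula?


Evaluate all 8 assignments for p, q, r:
p=0, q=0, r=0: 0
p=0, q=0, r=1: 1
p=0, q=1, r=0: 0
p=0, q=1, r=1: 0
p=1, q=0, r=0: 0
p=1, q=0, r=1: 1
p=1, q=1, r=0: 0
p=1, q=1, r=1: 0
Satisfying count = 2

2


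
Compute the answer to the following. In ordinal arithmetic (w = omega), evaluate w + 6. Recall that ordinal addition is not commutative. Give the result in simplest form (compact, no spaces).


Compute w + 6.
Ordinal + is associative but NOT commutative; for finite n>0, n + w = w but w + n stays w+n.
w + 6 is already in normal form (a successor ordinal beyond w).
Result = w+6

w+6


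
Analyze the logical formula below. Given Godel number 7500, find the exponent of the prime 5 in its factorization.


Factorize 7500 by dividing by 5 repeatedly.
Division steps: 5 divides 7500 exactly 4 time(s).
Exponent of 5 = 4

4


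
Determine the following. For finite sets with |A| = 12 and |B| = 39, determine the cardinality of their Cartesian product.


The Cartesian product A x B contains all ordered pairs (a, b).
|A x B| = |A| * |B| = 12 * 39 = 468

468


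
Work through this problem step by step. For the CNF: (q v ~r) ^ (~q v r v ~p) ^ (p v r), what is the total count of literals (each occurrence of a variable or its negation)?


Counting literals in each clause:
Clause 1: 2 literal(s)
Clause 2: 3 literal(s)
Clause 3: 2 literal(s)
Total = 7

7


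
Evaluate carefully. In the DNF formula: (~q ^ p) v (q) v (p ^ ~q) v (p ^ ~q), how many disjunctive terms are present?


A DNF formula is a disjunction of terms (conjunctions).
Terms are separated by v.
Counting the disjuncts: 4 terms.

4


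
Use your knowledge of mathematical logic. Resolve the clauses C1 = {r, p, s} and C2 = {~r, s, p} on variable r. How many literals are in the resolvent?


Remove r from C1 and ~r from C2.
C1 remainder: {p, s}
C2 remainder: {s, p}
Union (resolvent): {p, s}
Resolvent has 2 literal(s).

2


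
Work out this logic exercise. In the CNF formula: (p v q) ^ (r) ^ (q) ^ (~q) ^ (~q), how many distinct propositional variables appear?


Identify each variable that appears in the formula.
Variables found: p, q, r
Count = 3

3


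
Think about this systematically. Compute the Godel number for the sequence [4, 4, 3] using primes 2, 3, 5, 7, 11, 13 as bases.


Encode each element as an exponent of the corresponding prime:
  2^4 = 16
  3^4 = 81
  5^3 = 125
Product = 16 * 81 * 125 = 162000

162000


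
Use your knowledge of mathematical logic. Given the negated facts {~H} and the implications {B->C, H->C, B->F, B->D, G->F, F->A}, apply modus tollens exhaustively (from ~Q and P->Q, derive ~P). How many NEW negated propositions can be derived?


Initial negated facts: {~H}
Apply modus tollens to closure:
  (no implication fires)
Final negated: {~H}
New negations: {(none)}
Count = 0

0


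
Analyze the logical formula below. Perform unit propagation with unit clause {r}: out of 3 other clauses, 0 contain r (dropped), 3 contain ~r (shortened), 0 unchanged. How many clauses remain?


Satisfied (removed): 0
Shortened (remain): 3
Unchanged (remain): 0
Remaining = 3 + 0 = 3

3


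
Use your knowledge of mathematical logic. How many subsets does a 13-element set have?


The power set of a set with n elements has 2^n elements.
|P(S)| = 2^13 = 8192

8192


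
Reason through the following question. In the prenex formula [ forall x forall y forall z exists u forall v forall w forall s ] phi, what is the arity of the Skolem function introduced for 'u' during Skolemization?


Quantifier prefix: forall x forall y forall z exists u forall v forall w forall s
'u' is existentially quantified at position 4.
Universal variables preceding it: x, y, z
Skolem function arity = 3

3


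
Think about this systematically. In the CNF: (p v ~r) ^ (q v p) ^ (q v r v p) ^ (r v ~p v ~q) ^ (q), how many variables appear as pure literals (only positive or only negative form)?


Check each variable for pure literal status:
p: mixed (not pure)
q: mixed (not pure)
r: mixed (not pure)
Pure literal count = 0

0


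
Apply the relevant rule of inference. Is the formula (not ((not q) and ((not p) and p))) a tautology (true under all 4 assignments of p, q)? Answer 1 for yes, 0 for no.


Check all 4 assignments:
p=0, q=0: 1
p=0, q=1: 1
p=1, q=0: 1
p=1, q=1: 1
Satisfying count = 4/4.
Tautology iff count = 4: yes.

1


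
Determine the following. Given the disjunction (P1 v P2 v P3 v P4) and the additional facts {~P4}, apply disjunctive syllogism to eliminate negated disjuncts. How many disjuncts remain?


Original disjuncts (4): P1, P2, P3, P4
Negated (eliminate): ~P4
Remaining disjuncts: P1, P2, P3
Count = 4 - 1 = 3

3


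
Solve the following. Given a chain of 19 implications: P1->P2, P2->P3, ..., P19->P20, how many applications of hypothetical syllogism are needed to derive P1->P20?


With 19 implications in a chain connecting 20 propositions:
P1->P2, P2->P3, ..., P19->P20
Steps needed = (number of implications) - 1 = 19 - 1 = 18

18


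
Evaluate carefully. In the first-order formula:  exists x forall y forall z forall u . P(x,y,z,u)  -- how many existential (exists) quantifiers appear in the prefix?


Quantifier prefix: exists x forall y forall z forall u
Mark each quantifier type:
  E U U U
Universal count = 3, Existential count = 1
Asked for existential (exists) quantifiers: 1

1


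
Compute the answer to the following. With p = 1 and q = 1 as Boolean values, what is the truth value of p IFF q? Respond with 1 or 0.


p = 1, q = 1
Operation: p IFF q
Evaluate: 1 IFF 1 = 1

1


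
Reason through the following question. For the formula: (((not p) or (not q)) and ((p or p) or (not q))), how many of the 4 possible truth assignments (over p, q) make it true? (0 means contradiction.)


Check all 4 assignments:
p=0, q=0: 1
p=0, q=1: 0
p=1, q=0: 1
p=1, q=1: 0
Count of True = 2

2


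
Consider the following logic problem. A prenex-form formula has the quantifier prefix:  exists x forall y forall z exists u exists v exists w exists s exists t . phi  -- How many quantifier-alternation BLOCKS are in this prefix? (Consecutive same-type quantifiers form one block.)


Quantifier-type sequence: E A A E E E E E  (A=forall, E=exists)
Group into maximal same-type runs:
  Ex1 | Ax2 | Ex5
Number of blocks = 3

3


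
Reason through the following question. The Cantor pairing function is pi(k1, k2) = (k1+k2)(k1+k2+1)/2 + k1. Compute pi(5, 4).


k1 + k2 = 9
(k1+k2)(k1+k2+1)/2 = 9 * 10 / 2 = 45
pi = 45 + 5 = 50

50


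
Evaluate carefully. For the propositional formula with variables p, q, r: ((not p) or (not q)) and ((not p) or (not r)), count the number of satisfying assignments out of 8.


Evaluate all 8 assignments for p, q, r:
p=0, q=0, r=0: 1
p=0, q=0, r=1: 1
p=0, q=1, r=0: 1
p=0, q=1, r=1: 1
p=1, q=0, r=0: 1
p=1, q=0, r=1: 0
p=1, q=1, r=0: 0
p=1, q=1, r=1: 0
Satisfying count = 5

5


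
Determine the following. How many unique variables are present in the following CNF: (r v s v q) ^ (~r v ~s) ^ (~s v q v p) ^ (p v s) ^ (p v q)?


Identify each variable that appears in the formula.
Variables found: p, q, r, s
Count = 4

4


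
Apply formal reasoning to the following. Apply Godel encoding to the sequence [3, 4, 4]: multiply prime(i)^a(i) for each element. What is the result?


Encode each element as an exponent of the corresponding prime:
  2^3 = 8
  3^4 = 81
  5^4 = 625
Product = 8 * 81 * 625 = 405000

405000


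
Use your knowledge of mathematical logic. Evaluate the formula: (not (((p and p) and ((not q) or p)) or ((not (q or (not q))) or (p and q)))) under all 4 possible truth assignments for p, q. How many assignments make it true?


Check all 4 assignments:
p=0, q=0: 1
p=0, q=1: 1
p=1, q=0: 0
p=1, q=1: 0
Count of True = 2

2


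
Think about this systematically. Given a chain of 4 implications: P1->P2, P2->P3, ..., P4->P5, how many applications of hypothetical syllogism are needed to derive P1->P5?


With 4 implications in a chain connecting 5 propositions:
P1->P2, P2->P3, ..., P4->P5
Steps needed = (number of implications) - 1 = 4 - 1 = 3

3


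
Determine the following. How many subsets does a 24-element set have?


The power set of a set with n elements has 2^n elements.
|P(S)| = 2^24 = 16777216

16777216


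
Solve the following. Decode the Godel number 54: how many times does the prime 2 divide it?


Factorize 54 by dividing by 2 repeatedly.
Division steps: 2 divides 54 exactly 1 time(s).
Exponent of 2 = 1

1


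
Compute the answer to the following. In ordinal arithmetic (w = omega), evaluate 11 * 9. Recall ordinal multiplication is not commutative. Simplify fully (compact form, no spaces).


Compute 11 * 9.
Ordinal * is associative and left-distributive over +, but NOT commutative; for finite n>1, n*w = w but w*n stays w*n.
Both finite; ordinal * agrees with natural *: 11 * 9 = 99.
Result = 99

99


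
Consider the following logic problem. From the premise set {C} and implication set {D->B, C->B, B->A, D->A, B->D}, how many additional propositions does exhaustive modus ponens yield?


Initial facts: {C}
Apply modus ponens to closure:
  C and C->B  =>  B
  B and B->A  =>  A
  B and B->D  =>  D
Final known: {A, B, C, D}
New propositions: {A, B, D}
Count = 3

3


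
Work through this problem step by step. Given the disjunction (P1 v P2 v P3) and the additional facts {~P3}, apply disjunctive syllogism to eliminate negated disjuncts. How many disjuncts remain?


Original disjuncts (3): P1, P2, P3
Negated (eliminate): ~P3
Remaining disjuncts: P1, P2
Count = 3 - 1 = 2

2


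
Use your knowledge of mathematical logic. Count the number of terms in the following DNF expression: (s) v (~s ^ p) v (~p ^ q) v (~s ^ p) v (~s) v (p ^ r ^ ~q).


A DNF formula is a disjunction of terms (conjunctions).
Terms are separated by v.
Counting the disjuncts: 6 terms.

6


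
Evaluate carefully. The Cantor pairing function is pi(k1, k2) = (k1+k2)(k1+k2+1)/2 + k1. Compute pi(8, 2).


k1 + k2 = 10
(k1+k2)(k1+k2+1)/2 = 10 * 11 / 2 = 55
pi = 55 + 8 = 63

63


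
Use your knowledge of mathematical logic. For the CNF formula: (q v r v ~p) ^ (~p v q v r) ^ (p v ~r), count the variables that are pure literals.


Check each variable for pure literal status:
p: mixed (not pure)
q: pure positive
r: mixed (not pure)
Pure literal count = 1

1


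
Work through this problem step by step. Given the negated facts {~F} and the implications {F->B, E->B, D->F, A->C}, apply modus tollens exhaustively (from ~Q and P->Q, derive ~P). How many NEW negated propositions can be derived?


Initial negated facts: {~F}
Apply modus tollens to closure:
  ~F and D->F  =>  ~D
Final negated: {~D, ~F}
New negations: {~D}
Count = 1

1


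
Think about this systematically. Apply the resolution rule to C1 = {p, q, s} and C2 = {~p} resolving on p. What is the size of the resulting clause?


Remove p from C1 and ~p from C2.
C1 remainder: {q, s}
C2 remainder: {}
Union (resolvent): {q, s}
Resolvent has 2 literal(s).

2


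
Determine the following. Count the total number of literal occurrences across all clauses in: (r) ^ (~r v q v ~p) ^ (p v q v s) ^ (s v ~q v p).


Counting literals in each clause:
Clause 1: 1 literal(s)
Clause 2: 3 literal(s)
Clause 3: 3 literal(s)
Clause 4: 3 literal(s)
Total = 10

10


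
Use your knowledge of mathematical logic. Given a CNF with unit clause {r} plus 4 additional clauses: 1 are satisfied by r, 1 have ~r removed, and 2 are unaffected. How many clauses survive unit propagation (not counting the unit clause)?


Satisfied (removed): 1
Shortened (remain): 1
Unchanged (remain): 2
Remaining = 1 + 2 = 3

3


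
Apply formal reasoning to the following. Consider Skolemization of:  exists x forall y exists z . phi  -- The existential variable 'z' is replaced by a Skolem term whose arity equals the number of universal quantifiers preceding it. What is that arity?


Quantifier prefix: exists x forall y exists z
'z' is existentially quantified at position 3.
Universal variables preceding it: y
Skolem function arity = 1

1


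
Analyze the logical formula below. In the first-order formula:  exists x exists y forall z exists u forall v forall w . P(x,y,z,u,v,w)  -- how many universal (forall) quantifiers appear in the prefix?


Quantifier prefix: exists x exists y forall z exists u forall v forall w
Mark each quantifier type:
  E E U E U U
Universal count = 3, Existential count = 3
Asked for universal (forall) quantifiers: 3

3


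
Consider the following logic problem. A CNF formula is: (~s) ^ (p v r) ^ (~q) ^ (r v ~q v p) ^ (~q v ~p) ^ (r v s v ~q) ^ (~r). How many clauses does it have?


A CNF formula is a conjunction of clauses.
Clauses are separated by ^.
Counting the conjuncts: 7 clauses.

7


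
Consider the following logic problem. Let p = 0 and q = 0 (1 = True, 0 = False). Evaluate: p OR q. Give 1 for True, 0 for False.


p = 0, q = 0
Operation: p OR q
Evaluate: 0 OR 0 = 0

0


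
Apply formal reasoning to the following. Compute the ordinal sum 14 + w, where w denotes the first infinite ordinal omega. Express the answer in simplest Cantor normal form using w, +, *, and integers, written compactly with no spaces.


Compute 14 + w.
Ordinal + is associative but NOT commutative; for finite n>0, n + w = w but w + n stays w+n.
Any finite left addend is absorbed by w on the right: 14 + w = w.
Result = w

w


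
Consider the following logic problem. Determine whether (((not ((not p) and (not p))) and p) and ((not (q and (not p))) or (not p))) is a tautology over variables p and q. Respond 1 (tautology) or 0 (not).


Check all 4 assignments:
p=0, q=0: 0
p=0, q=1: 0
p=1, q=0: 1
p=1, q=1: 1
Satisfying count = 2/4.
Tautology iff count = 4: no.

0


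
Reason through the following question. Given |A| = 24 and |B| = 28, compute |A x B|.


The Cartesian product A x B contains all ordered pairs (a, b).
|A x B| = |A| * |B| = 24 * 28 = 672

672


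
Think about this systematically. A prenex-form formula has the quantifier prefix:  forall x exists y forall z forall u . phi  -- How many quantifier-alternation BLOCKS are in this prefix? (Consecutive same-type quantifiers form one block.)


Quantifier-type sequence: A E A A  (A=forall, E=exists)
Group into maximal same-type runs:
  Ax1 | Ex1 | Ax2
Number of blocks = 3

3
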